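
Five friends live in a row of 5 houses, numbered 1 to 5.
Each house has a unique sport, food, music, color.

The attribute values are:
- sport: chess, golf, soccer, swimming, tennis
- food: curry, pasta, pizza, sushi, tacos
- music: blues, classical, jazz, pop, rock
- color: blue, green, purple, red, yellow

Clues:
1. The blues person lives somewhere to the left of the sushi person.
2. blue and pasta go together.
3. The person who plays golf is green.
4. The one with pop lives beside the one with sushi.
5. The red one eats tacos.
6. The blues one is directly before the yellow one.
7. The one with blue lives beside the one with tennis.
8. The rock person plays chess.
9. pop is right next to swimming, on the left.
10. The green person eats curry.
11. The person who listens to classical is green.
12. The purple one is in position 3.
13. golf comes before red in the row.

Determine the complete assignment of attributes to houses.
Solution:

House | Sport | Food | Music | Color
------------------------------------
  1   | soccer | pasta | blues | blue
  2   | tennis | pizza | pop | yellow
  3   | swimming | sushi | jazz | purple
  4   | golf | curry | classical | green
  5   | chess | tacos | rock | red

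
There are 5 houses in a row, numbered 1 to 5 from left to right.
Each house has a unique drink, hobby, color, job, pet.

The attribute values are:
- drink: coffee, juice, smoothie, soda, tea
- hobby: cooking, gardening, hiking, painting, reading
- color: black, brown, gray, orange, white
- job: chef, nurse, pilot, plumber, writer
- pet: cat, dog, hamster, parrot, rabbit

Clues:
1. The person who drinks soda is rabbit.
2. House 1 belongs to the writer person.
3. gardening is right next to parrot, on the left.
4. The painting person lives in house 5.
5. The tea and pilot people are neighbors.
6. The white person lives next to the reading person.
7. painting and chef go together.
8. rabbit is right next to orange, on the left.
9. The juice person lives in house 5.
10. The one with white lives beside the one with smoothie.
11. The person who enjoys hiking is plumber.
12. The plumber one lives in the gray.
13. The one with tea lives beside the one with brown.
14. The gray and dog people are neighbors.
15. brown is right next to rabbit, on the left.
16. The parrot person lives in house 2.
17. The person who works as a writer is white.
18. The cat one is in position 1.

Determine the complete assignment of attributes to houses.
Solution:

House | Drink | Hobby | Color | Job | Pet
-----------------------------------------
  1   | tea | gardening | white | writer | cat
  2   | smoothie | reading | brown | pilot | parrot
  3   | soda | hiking | gray | plumber | rabbit
  4   | coffee | cooking | orange | nurse | dog
  5   | juice | painting | black | chef | hamster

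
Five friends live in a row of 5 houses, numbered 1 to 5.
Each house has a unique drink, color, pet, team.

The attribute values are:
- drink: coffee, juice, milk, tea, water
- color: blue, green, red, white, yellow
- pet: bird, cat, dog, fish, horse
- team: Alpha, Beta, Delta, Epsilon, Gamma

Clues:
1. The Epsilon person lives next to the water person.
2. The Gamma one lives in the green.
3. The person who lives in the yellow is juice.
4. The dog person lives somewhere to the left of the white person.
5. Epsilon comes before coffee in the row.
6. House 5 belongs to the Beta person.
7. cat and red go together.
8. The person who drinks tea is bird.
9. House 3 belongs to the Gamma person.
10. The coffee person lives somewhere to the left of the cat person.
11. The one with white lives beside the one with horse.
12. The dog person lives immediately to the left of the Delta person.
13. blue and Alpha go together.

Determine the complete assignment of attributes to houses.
Solution:

House | Drink | Color | Pet | Team
----------------------------------
  1   | juice | yellow | dog | Epsilon
  2   | water | white | fish | Delta
  3   | coffee | green | horse | Gamma
  4   | tea | blue | bird | Alpha
  5   | milk | red | cat | Beta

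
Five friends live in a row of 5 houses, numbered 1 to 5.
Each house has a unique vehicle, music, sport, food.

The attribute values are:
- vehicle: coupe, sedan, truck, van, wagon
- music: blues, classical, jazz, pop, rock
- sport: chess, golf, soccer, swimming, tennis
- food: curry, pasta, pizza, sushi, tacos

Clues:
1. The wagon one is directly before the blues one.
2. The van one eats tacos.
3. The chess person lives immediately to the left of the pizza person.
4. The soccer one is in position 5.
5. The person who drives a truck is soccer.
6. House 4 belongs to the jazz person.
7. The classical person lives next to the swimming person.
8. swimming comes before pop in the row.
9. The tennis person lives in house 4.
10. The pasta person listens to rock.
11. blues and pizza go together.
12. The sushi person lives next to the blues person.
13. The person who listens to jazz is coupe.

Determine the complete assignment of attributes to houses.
Solution:

House | Vehicle | Music | Sport | Food
--------------------------------------
  1   | wagon | classical | chess | sushi
  2   | sedan | blues | swimming | pizza
  3   | van | pop | golf | tacos
  4   | coupe | jazz | tennis | curry
  5   | truck | rock | soccer | pasta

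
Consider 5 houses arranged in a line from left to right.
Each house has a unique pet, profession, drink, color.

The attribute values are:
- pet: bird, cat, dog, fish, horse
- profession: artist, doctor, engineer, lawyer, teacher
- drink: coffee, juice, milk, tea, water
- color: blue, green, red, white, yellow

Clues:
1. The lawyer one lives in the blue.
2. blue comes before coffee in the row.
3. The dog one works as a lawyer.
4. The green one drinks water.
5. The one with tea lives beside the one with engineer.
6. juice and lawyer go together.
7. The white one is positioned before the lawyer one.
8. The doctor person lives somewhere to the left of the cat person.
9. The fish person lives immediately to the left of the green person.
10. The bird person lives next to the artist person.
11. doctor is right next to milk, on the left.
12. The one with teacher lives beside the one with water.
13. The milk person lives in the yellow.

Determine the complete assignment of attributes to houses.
Solution:

House | Pet | Profession | Drink | Color
----------------------------------------
  1   | fish | teacher | tea | white
  2   | horse | engineer | water | green
  3   | dog | lawyer | juice | blue
  4   | bird | doctor | coffee | red
  5   | cat | artist | milk | yellow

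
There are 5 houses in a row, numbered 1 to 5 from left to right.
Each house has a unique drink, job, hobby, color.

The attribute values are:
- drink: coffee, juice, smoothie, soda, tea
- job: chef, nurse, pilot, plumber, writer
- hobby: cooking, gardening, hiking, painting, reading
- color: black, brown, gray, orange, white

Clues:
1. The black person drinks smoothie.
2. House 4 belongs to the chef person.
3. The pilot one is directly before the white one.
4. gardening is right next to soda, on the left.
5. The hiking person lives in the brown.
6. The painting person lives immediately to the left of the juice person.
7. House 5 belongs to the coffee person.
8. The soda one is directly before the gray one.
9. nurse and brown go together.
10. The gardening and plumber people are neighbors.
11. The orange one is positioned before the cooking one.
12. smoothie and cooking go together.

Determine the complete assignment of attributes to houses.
Solution:

House | Drink | Job | Hobby | Color
-----------------------------------
  1   | tea | pilot | gardening | orange
  2   | soda | plumber | painting | white
  3   | juice | writer | reading | gray
  4   | smoothie | chef | cooking | black
  5   | coffee | nurse | hiking | brown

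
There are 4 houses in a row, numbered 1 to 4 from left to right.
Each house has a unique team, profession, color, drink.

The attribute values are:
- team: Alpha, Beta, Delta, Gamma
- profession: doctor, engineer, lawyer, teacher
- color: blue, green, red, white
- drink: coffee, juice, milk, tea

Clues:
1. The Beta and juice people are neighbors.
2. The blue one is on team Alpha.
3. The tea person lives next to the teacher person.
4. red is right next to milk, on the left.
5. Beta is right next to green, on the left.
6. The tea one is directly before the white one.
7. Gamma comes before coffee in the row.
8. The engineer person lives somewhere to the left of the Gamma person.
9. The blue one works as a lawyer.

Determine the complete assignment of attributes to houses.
Solution:

House | Team | Profession | Color | Drink
-----------------------------------------
  1   | Delta | engineer | red | tea
  2   | Beta | teacher | white | milk
  3   | Gamma | doctor | green | juice
  4   | Alpha | lawyer | blue | coffee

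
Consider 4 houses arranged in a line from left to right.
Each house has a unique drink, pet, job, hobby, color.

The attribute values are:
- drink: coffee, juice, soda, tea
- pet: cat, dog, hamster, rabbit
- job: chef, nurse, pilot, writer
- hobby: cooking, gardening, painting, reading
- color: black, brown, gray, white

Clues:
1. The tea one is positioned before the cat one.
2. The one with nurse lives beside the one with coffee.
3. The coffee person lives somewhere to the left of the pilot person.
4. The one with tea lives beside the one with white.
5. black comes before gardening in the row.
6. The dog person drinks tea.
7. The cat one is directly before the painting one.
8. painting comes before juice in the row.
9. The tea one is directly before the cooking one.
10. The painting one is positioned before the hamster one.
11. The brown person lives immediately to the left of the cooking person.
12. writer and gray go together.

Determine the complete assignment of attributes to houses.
Solution:

House | Drink | Pet | Job | Hobby | Color
-----------------------------------------
  1   | tea | dog | nurse | reading | brown
  2   | coffee | cat | chef | cooking | white
  3   | soda | rabbit | pilot | painting | black
  4   | juice | hamster | writer | gardening | gray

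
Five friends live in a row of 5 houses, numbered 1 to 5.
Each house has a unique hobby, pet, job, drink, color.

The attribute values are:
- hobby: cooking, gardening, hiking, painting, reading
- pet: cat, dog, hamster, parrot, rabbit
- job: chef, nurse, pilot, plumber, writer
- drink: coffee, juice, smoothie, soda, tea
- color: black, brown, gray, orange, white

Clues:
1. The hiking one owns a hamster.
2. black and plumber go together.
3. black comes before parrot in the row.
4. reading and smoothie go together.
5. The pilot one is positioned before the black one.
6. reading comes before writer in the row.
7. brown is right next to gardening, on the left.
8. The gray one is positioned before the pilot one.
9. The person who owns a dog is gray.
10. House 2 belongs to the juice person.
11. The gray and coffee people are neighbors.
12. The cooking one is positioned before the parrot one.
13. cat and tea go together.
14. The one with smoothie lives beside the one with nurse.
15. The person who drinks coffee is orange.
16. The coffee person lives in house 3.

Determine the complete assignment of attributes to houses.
Solution:

House | Hobby | Pet | Job | Drink | Color
-----------------------------------------
  1   | reading | rabbit | chef | smoothie | brown
  2   | gardening | dog | nurse | juice | gray
  3   | hiking | hamster | pilot | coffee | orange
  4   | cooking | cat | plumber | tea | black
  5   | painting | parrot | writer | soda | white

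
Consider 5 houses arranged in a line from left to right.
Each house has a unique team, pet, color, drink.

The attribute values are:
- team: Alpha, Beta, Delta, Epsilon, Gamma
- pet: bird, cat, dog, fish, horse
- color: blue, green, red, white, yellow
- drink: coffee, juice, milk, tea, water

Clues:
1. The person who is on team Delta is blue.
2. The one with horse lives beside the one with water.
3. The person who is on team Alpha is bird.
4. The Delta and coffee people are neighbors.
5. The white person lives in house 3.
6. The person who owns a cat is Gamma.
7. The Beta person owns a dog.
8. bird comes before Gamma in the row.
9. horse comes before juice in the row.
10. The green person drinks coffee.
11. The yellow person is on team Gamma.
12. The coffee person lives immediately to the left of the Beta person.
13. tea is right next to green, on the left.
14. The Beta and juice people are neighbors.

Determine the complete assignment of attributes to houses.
Solution:

House | Team | Pet | Color | Drink
----------------------------------
  1   | Delta | fish | blue | tea
  2   | Epsilon | horse | green | coffee
  3   | Beta | dog | white | water
  4   | Alpha | bird | red | juice
  5   | Gamma | cat | yellow | milk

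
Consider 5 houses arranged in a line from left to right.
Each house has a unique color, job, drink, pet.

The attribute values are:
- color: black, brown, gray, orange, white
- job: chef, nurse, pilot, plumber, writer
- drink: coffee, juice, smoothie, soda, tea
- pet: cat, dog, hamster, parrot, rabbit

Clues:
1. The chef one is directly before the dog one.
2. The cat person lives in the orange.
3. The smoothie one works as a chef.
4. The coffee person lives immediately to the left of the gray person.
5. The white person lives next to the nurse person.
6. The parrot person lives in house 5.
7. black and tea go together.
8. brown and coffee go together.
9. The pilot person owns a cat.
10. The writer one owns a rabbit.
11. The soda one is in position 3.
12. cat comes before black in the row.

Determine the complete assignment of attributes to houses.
Solution:

House | Color | Job | Drink | Pet
---------------------------------
  1   | white | chef | smoothie | hamster
  2   | brown | nurse | coffee | dog
  3   | gray | writer | soda | rabbit
  4   | orange | pilot | juice | cat
  5   | black | plumber | tea | parrot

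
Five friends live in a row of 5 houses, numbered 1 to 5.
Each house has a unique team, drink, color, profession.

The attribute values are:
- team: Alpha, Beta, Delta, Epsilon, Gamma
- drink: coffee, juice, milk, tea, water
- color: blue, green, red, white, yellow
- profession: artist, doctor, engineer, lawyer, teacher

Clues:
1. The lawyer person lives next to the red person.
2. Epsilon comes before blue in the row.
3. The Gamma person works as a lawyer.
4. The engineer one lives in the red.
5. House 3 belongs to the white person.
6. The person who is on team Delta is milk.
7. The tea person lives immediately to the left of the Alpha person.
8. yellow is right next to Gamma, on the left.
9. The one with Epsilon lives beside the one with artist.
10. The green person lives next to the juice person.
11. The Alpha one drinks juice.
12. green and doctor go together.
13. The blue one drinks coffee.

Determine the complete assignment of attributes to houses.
Solution:

House | Team | Drink | Color | Profession
-----------------------------------------
  1   | Epsilon | tea | green | doctor
  2   | Alpha | juice | yellow | artist
  3   | Gamma | water | white | lawyer
  4   | Delta | milk | red | engineer
  5   | Beta | coffee | blue | teacher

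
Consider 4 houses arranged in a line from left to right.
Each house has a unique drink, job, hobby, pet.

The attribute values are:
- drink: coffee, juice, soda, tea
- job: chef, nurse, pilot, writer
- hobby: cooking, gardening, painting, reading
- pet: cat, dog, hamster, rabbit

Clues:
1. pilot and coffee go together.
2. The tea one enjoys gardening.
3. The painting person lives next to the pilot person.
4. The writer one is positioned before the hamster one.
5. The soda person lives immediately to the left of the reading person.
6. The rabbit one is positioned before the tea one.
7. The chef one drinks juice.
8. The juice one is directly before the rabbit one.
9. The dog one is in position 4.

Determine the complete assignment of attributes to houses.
Solution:

House | Drink | Job | Hobby | Pet
---------------------------------
  1   | juice | chef | cooking | cat
  2   | soda | writer | painting | rabbit
  3   | coffee | pilot | reading | hamster
  4   | tea | nurse | gardening | dog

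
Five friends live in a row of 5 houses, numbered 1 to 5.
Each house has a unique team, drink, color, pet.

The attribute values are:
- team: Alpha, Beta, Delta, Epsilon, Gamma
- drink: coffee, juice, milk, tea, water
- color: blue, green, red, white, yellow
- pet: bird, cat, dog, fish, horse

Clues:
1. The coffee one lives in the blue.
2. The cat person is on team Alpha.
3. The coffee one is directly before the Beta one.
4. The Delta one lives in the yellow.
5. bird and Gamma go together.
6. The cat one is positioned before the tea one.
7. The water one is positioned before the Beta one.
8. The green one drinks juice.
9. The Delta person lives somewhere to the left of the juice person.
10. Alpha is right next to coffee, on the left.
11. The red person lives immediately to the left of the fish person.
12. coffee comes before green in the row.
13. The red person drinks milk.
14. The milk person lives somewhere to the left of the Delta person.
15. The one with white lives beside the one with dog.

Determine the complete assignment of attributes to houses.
Solution:

House | Team | Drink | Color | Pet
----------------------------------
  1   | Alpha | water | white | cat
  2   | Epsilon | coffee | blue | dog
  3   | Beta | milk | red | horse
  4   | Delta | tea | yellow | fish
  5   | Gamma | juice | green | bird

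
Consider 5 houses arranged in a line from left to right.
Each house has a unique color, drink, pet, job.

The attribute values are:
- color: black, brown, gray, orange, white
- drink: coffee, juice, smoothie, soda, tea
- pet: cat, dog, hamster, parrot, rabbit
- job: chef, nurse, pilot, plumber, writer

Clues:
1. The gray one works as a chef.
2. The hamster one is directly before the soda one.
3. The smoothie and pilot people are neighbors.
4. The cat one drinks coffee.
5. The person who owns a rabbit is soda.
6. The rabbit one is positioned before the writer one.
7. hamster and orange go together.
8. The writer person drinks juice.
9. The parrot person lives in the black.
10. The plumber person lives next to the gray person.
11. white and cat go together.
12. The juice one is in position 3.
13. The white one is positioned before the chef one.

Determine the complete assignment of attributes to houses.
Solution:

House | Color | Drink | Pet | Job
---------------------------------
  1   | orange | smoothie | hamster | nurse
  2   | brown | soda | rabbit | pilot
  3   | black | juice | parrot | writer
  4   | white | coffee | cat | plumber
  5   | gray | tea | dog | chef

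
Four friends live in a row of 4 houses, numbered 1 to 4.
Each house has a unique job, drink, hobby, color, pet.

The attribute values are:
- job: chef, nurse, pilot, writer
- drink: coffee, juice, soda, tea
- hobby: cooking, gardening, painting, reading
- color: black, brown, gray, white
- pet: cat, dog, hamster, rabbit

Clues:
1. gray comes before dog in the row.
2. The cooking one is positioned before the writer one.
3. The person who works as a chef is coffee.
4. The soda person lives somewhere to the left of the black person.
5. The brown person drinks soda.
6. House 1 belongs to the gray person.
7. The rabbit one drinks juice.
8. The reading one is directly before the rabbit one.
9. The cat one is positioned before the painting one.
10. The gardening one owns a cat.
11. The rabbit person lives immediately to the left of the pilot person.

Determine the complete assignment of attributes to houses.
Solution:

House | Job | Drink | Hobby | Color | Pet
-----------------------------------------
  1   | chef | coffee | reading | gray | hamster
  2   | nurse | juice | cooking | white | rabbit
  3   | pilot | soda | gardening | brown | cat
  4   | writer | tea | painting | black | dog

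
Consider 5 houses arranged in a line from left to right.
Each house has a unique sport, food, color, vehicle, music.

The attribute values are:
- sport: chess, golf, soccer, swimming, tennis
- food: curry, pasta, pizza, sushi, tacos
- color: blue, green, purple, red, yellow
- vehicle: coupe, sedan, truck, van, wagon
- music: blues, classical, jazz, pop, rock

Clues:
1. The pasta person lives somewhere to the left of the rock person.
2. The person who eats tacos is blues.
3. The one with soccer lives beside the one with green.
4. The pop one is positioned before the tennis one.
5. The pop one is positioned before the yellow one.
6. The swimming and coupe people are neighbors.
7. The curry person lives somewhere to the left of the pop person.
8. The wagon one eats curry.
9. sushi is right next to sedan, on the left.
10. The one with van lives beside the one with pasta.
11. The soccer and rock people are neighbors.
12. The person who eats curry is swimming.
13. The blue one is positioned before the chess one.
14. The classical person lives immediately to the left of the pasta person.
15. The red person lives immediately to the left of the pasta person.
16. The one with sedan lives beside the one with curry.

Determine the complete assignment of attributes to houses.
Solution:

House | Sport | Food | Color | Vehicle | Music
----------------------------------------------
  1   | golf | sushi | red | van | classical
  2   | soccer | pasta | blue | sedan | jazz
  3   | swimming | curry | green | wagon | rock
  4   | chess | pizza | purple | coupe | pop
  5   | tennis | tacos | yellow | truck | blues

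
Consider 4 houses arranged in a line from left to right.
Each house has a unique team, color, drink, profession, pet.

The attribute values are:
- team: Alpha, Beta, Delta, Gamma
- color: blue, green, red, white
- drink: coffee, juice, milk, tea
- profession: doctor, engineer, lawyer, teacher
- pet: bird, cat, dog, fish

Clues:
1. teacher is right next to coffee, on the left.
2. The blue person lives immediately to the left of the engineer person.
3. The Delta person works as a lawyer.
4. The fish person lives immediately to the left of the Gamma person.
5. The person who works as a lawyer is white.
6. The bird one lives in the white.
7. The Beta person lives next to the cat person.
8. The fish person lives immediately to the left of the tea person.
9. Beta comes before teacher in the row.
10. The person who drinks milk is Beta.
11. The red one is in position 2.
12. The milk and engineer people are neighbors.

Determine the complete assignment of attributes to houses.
Solution:

House | Team | Color | Drink | Profession | Pet
-----------------------------------------------
  1   | Beta | blue | milk | doctor | fish
  2   | Gamma | red | tea | engineer | cat
  3   | Alpha | green | juice | teacher | dog
  4   | Delta | white | coffee | lawyer | bird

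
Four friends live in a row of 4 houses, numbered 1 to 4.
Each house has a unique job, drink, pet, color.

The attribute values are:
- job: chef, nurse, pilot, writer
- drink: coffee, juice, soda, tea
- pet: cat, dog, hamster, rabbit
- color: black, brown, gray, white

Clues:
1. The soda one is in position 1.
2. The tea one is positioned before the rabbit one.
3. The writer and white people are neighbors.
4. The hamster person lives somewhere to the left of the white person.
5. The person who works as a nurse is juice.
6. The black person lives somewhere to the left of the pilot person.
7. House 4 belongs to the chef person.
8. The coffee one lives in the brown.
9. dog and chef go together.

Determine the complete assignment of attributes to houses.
Solution:

House | Job | Drink | Pet | Color
---------------------------------
  1   | writer | soda | hamster | black
  2   | pilot | tea | cat | white
  3   | nurse | juice | rabbit | gray
  4   | chef | coffee | dog | brown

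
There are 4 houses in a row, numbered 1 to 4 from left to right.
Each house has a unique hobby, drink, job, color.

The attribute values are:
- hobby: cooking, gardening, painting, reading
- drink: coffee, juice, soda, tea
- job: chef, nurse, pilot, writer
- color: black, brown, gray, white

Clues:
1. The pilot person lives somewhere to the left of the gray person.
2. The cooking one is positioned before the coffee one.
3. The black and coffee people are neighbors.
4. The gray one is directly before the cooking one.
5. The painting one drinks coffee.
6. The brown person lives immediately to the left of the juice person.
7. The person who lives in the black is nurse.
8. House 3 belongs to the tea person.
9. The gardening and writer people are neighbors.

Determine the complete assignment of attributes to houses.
Solution:

House | Hobby | Drink | Job | Color
-----------------------------------
  1   | gardening | soda | pilot | brown
  2   | reading | juice | writer | gray
  3   | cooking | tea | nurse | black
  4   | painting | coffee | chef | white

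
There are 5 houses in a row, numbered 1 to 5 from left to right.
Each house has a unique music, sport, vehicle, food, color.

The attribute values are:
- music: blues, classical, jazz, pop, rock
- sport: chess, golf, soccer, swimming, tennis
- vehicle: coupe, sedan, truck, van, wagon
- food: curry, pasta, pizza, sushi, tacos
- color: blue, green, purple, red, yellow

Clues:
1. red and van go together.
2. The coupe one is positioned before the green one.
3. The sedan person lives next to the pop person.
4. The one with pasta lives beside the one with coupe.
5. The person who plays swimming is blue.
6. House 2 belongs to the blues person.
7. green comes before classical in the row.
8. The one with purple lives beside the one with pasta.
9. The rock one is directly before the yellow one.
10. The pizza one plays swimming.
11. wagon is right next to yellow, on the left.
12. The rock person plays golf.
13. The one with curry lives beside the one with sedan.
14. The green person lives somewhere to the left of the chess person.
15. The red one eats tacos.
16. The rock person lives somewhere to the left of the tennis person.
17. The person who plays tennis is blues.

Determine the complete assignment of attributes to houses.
Solution:

House | Music | Sport | Vehicle | Food | Color
----------------------------------------------
  1   | rock | golf | wagon | curry | purple
  2   | blues | tennis | sedan | pasta | yellow
  3   | pop | swimming | coupe | pizza | blue
  4   | jazz | soccer | truck | sushi | green
  5   | classical | chess | van | tacos | red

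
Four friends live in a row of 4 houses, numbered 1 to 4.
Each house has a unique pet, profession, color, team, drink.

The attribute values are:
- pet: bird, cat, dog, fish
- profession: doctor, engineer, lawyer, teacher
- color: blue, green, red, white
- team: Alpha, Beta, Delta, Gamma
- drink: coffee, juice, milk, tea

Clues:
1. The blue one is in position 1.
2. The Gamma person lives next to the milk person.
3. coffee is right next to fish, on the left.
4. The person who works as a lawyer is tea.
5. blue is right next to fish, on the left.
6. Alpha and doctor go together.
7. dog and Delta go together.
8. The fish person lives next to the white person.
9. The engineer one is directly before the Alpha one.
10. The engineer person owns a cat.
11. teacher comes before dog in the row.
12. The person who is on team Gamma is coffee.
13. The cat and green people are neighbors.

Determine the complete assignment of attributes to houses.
Solution:

House | Pet | Profession | Color | Team | Drink
-----------------------------------------------
  1   | cat | engineer | blue | Gamma | coffee
  2   | fish | doctor | green | Alpha | milk
  3   | bird | teacher | white | Beta | juice
  4   | dog | lawyer | red | Delta | tea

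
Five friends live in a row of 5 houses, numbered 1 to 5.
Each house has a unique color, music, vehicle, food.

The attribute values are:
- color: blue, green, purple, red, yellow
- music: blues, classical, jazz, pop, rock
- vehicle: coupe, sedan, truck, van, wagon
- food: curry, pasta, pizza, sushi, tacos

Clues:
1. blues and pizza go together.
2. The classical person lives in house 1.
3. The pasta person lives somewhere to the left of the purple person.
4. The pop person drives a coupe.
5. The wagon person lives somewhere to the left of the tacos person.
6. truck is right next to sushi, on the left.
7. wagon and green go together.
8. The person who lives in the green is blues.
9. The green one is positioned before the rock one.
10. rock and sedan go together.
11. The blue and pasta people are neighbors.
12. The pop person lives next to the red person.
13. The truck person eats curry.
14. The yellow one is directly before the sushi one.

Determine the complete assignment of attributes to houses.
Solution:

House | Color | Music | Vehicle | Food
--------------------------------------
  1   | yellow | classical | truck | curry
  2   | blue | pop | coupe | sushi
  3   | red | jazz | van | pasta
  4   | green | blues | wagon | pizza
  5   | purple | rock | sedan | tacos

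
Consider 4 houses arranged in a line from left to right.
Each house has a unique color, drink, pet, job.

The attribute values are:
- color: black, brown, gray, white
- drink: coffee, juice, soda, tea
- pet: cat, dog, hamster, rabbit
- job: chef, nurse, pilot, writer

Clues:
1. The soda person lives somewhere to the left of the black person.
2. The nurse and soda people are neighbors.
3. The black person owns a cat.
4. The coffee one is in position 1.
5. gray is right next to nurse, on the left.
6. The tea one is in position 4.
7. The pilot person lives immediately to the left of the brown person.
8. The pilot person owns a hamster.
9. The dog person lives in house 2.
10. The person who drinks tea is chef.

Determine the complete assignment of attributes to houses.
Solution:

House | Color | Drink | Pet | Job
---------------------------------
  1   | gray | coffee | hamster | pilot
  2   | brown | juice | dog | nurse
  3   | white | soda | rabbit | writer
  4   | black | tea | cat | chef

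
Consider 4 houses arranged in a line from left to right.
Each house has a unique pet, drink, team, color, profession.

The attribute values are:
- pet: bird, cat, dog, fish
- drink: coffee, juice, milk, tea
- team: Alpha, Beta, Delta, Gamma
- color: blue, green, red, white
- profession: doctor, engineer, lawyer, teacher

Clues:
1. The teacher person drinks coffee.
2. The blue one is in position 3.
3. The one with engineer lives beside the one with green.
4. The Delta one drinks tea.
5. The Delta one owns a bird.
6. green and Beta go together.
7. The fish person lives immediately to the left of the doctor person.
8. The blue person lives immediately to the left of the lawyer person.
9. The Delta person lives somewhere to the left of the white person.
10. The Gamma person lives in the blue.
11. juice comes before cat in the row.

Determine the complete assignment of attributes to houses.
Solution:

House | Pet | Drink | Team | Color | Profession
-----------------------------------------------
  1   | bird | tea | Delta | red | engineer
  2   | fish | coffee | Beta | green | teacher
  3   | dog | juice | Gamma | blue | doctor
  4   | cat | milk | Alpha | white | lawyer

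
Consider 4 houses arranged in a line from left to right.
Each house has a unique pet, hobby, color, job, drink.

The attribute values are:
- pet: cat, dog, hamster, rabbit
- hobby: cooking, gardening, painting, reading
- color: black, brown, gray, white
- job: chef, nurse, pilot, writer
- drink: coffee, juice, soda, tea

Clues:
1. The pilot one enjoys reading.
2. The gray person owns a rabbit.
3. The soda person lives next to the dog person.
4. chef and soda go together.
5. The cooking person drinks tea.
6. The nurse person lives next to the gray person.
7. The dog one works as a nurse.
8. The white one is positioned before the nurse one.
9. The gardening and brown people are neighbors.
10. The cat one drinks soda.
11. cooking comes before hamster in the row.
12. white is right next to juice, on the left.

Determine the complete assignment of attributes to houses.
Solution:

House | Pet | Hobby | Color | Job | Drink
-----------------------------------------
  1   | cat | gardening | white | chef | soda
  2   | dog | painting | brown | nurse | juice
  3   | rabbit | cooking | gray | writer | tea
  4   | hamster | reading | black | pilot | coffee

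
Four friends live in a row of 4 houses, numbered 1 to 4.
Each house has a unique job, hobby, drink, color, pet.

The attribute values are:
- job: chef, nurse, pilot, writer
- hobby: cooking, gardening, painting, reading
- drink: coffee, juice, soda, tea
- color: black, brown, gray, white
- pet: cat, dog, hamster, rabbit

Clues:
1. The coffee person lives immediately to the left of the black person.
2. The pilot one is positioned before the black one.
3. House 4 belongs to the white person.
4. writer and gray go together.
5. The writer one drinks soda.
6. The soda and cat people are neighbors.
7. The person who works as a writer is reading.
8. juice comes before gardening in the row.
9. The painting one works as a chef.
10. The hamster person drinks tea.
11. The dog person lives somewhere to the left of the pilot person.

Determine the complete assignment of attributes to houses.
Solution:

House | Job | Hobby | Drink | Color | Pet
-----------------------------------------
  1   | writer | reading | soda | gray | dog
  2   | pilot | cooking | coffee | brown | cat
  3   | chef | painting | juice | black | rabbit
  4   | nurse | gardening | tea | white | hamster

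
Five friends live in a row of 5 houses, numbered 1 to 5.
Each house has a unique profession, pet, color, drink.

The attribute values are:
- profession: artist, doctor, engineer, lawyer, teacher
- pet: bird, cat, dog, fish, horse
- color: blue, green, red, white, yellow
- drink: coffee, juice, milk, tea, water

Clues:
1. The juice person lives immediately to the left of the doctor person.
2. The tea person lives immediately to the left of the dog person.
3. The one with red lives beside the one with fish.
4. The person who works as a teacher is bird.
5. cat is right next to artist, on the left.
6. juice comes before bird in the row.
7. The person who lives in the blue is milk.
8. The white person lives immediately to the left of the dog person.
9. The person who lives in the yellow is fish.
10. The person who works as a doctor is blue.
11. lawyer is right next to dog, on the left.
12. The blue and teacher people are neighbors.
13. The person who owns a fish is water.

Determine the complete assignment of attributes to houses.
Solution:

House | Profession | Pet | Color | Drink
----------------------------------------
  1   | lawyer | cat | white | tea
  2   | artist | dog | green | juice
  3   | doctor | horse | blue | milk
  4   | teacher | bird | red | coffee
  5   | engineer | fish | yellow | water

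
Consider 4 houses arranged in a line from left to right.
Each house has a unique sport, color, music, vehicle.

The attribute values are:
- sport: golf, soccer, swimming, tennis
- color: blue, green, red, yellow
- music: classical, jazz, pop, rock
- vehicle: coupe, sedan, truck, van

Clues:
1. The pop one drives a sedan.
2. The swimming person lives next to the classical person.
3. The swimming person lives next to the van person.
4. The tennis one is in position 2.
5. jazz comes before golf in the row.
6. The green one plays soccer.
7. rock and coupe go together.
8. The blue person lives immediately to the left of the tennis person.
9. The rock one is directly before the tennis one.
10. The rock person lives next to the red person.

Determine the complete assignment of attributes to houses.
Solution:

House | Sport | Color | Music | Vehicle
---------------------------------------
  1   | swimming | blue | rock | coupe
  2   | tennis | red | classical | van
  3   | soccer | green | jazz | truck
  4   | golf | yellow | pop | sedan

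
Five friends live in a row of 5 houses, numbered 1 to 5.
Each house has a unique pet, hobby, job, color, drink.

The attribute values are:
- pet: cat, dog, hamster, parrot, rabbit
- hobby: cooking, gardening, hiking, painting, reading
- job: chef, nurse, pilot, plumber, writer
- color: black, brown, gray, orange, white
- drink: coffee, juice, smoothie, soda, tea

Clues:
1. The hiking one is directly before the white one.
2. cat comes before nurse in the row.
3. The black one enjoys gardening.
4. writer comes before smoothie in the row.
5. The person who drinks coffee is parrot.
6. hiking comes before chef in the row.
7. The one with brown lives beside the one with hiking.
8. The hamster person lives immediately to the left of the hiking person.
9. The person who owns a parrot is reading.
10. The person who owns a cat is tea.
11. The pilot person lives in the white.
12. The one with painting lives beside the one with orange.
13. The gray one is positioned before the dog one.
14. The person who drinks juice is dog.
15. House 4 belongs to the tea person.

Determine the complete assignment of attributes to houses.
Solution:

House | Pet | Hobby | Job | Color | Drink
-----------------------------------------
  1   | hamster | painting | writer | brown | soda
  2   | rabbit | hiking | plumber | orange | smoothie
  3   | parrot | reading | pilot | white | coffee
  4   | cat | cooking | chef | gray | tea
  5   | dog | gardening | nurse | black | juice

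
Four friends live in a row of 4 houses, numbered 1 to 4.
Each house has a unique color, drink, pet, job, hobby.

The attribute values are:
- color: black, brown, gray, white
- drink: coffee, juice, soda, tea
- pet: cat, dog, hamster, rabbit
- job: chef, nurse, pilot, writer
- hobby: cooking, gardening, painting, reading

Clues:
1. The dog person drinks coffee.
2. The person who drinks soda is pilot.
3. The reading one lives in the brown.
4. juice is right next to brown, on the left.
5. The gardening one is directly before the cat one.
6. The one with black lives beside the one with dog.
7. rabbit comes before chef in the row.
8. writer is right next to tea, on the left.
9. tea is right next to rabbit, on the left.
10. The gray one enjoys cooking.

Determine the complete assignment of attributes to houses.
Solution:

House | Color | Drink | Pet | Job | Hobby
-----------------------------------------
  1   | white | juice | hamster | writer | gardening
  2   | brown | tea | cat | nurse | reading
  3   | black | soda | rabbit | pilot | painting
  4   | gray | coffee | dog | chef | cooking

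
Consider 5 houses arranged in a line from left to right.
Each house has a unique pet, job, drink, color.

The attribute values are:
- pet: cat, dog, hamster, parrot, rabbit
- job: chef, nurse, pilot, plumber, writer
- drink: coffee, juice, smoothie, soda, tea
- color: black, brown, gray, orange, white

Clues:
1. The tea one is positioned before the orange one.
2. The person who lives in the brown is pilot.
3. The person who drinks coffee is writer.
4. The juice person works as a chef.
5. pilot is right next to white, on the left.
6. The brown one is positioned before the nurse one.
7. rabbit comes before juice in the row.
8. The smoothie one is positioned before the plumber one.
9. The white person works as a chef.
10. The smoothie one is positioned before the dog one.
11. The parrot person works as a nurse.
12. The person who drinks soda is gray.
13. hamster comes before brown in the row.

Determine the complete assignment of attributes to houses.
Solution:

House | Pet | Job | Drink | Color
---------------------------------
  1   | hamster | writer | coffee | black
  2   | rabbit | pilot | tea | brown
  3   | cat | chef | juice | white
  4   | parrot | nurse | smoothie | orange
  5   | dog | plumber | soda | gray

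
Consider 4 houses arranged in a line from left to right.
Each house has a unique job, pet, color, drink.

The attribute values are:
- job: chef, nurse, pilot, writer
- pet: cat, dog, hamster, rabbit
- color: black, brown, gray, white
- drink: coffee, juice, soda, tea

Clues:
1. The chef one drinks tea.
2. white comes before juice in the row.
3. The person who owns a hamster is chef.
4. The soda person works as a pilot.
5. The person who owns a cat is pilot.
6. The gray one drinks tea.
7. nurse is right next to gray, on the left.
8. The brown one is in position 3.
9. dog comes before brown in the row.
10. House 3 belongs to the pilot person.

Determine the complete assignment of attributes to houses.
Solution:

House | Job | Pet | Color | Drink
---------------------------------
  1   | nurse | dog | white | coffee
  2   | chef | hamster | gray | tea
  3   | pilot | cat | brown | soda
  4   | writer | rabbit | black | juice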